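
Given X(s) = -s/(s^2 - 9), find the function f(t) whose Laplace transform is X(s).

f(t) = -cosh(3*t)

Since L{cosh(3t)} = s/(s^2 - 9), the inverse is cosh(3*t), scaled by -1.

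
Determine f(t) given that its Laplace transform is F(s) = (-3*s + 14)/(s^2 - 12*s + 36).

Factor the denominator: s^2 - 12*s + 36 = (s - 6)^2.
Partial fraction decomposition gives [-3/(s - 6)] + [-4/(s - 6)^2].
Invert each term: -3/(s - 6) ↔ -3e^(6t); -4/(s - 6)^2 ↔ -4t·e^(6t).

f(t) = -4*t*exp(6*t) - 3*exp(6*t)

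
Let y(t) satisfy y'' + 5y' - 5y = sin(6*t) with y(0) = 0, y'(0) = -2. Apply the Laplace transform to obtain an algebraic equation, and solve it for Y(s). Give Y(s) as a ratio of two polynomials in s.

Y(s) = (-2*s^2 - 66)/(s^4 + 5*s^3 + 31*s^2 + 180*s - 180)

Laplace-transform each side.
Using L{y''} = s^2 Y - s·y(0) - y'(0) and L{y'} = sY - y(0), with y(0) = 0, y'(0) = -2, the left side becomes (s^2 + 5*s - 5)Y - (-2).
The right side is L{sin(6*t)} = 6/(s^2 + 36).
So (s^2 + 5*s - 5)Y = 6/(s^2 + 36) + (-2).
Divide through and combine into a single rational function.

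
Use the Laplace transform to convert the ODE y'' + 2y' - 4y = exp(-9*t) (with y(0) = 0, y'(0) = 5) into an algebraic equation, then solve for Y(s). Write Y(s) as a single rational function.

Apply the Laplace transform to the equation.
The derivative rules (L{y''} = s^2 Y - s·y(0) - y'(0) and L{y'} = sY - y(0), with y(0) = 0, y'(0) = 5) turn the left side into (s^2 + 2*s - 4)Y - (5).
The right side is L{exp(-9*t)} = 1/(s + 9).
So (s^2 + 2*s - 4)Y = 1/(s + 9) + (5).
Divide through and combine into a single rational function.

Y(s) = (5*s + 46)/(s^3 + 11*s^2 + 14*s - 36)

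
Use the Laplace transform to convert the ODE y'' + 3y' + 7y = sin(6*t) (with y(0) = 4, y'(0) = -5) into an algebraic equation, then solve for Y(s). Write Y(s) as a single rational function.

Y(s) = (4*s^3 + 7*s^2 + 144*s + 258)/(s^4 + 3*s^3 + 43*s^2 + 108*s + 252)

Laplace-transform each side.
The derivative rules (L{y''} = s^2 Y - s·y(0) - y'(0) and L{y'} = sY - y(0), with y(0) = 4, y'(0) = -5) turn the left side into (s^2 + 3*s + 7)Y - (4*s + 7).
The right side is L{sin(6*t)} = 6/(s^2 + 36).
So (s^2 + 3*s + 7)Y = 6/(s^2 + 36) + (4*s + 7).
Divide through and combine into a single rational function.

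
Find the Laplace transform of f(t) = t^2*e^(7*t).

2/(s - 7)^3

L{e^(7t)} = 1/(s - 7).
Then apply L{t^2·g(t)} = (-1)^2 d^2/ds^2[H(s)] with H(s) = 1/(s - 7):
differentiating 2 times and applying the sign gives 2/(s - 7)^3.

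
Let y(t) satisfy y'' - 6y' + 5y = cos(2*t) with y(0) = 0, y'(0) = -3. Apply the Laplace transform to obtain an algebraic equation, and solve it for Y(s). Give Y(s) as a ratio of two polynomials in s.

Y(s) = (-3*s^2 + s - 12)/(s^4 - 6*s^3 + 9*s^2 - 24*s + 20)

Apply the Laplace transform to the equation.
With L{y''} = s^2 Y - s·y(0) - y'(0) and L{y'} = sY - y(0), with y(0) = 0, y'(0) = -3: the LHS transforms to (s^2 - 6*s + 5)Y - (-3).
The right side is L{cos(2*t)} = s/(s^2 + 4).
So (s^2 - 6*s + 5)Y = s/(s^2 + 4) + (-3).
Isolate Y and clear denominators.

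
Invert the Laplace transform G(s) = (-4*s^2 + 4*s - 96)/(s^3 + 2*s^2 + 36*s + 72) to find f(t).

f(t) = sin(6*t) - cos(6*t) - 3*exp(-2*t)

Factor the denominator: s^3 + 2*s^2 + 36*s + 72 = (s + 2)*(s^2 + 36).
Partial fraction decomposition gives [-3/(s + 2)] + [-s/(s^2 + 36)] + [6/(s^2 + 36)].
Invert each term: -3/(s + 2) ↔ -3e^(-2t); -1·s/(s^2 + 36) ↔ -cos(6t); 1·6/(s^2 + 36) ↔ sin(6t).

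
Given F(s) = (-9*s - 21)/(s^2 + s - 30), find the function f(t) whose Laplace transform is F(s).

f(t) = -6*exp(5*t) - 3*exp(-6*t)

Factor the denominator: s^2 + s - 30 = (s - 5)*(s + 6).
Partial fraction decomposition gives [-3/(s + 6)] + [-6/(s - 5)].
Invert each term: -3/(s + 6) ↔ -3e^(-6t); -6/(s - 5) ↔ -6e^(5t).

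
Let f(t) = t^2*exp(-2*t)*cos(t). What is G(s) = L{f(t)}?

L{cos(t)} = s/(s^2 + 1).
Multiplying by e^(-2t) shifts s → s + 2, so L{exp(-2*t)*cos(t)} = (s + 2)/((s + 2)^2 + 1).
Then apply L{t^2·g(t)} = (-1)^2 d^2/ds^2[H(s)] with H(s) = (s + 2)/((s + 2)^2 + 1):
differentiating 2 times and applying the sign gives 2*(s + 2)*(s^2 + 4*s + 1)/(s^2 + 4*s + 5)^3.

G(s) = 2*(s + 2)*(s^2 + 4*s + 1)/(s^2 + 4*s + 5)^3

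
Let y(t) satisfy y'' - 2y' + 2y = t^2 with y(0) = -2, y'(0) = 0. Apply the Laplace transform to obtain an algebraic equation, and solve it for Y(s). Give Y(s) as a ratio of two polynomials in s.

Laplace-transform each side.
Using L{y''} = s^2 Y - s·y(0) - y'(0) and L{y'} = sY - y(0), with y(0) = -2, y'(0) = 0, the left side becomes (s^2 - 2*s + 2)Y - (-2*s + 4).
The right side is L{t^2} = 2/s^3.
So (s^2 - 2*s + 2)Y = 2/s^3 + (-2*s + 4).
Solve for Y(s) and write it as one ratio of polynomials.

Y(s) = (-2*s^4 + 4*s^3 + 2)/(s^5 - 2*s^4 + 2*s^3)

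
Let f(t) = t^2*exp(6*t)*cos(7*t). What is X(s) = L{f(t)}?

X(s) = 2*(s - 6)*(s^2 - 12*s - 111)/(s^2 - 12*s + 85)^3

L{cos(7t)} = s/(s^2 + 49).
Multiplying by e^(6t) shifts s → s - 6, so L{exp(6*t)*cos(7*t)} = (s - 6)/((s - 6)^2 + 49).
Then apply L{t^2·g(t)} = (-1)^2 d^2/ds^2[G(s)] with G(s) = (s - 6)/((s - 6)^2 + 49):
differentiating 2 times and applying the sign gives 2*(s - 6)*(s^2 - 12*s - 111)/(s^2 - 12*s + 85)^3.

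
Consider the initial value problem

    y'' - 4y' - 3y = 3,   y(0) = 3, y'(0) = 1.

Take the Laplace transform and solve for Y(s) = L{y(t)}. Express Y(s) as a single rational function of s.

Y(s) = (3*s^2 - 11*s + 3)/(s^3 - 4*s^2 - 3*s)

Apply the Laplace transform to the equation.
Using L{y''} = s^2 Y - s·y(0) - y'(0) and L{y'} = sY - y(0), with y(0) = 3, y'(0) = 1, the left side becomes (s^2 - 4*s - 3)Y - (3*s - 11).
The right side is L{3} = 3/s.
So (s^2 - 4*s - 3)Y = 3/s + (3*s - 11).
Solve for Y(s) and write it as one ratio of polynomials.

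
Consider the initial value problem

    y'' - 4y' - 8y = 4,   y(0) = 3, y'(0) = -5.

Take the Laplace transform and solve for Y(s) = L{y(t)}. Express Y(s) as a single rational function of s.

Y(s) = (3*s^2 - 17*s + 4)/(s^3 - 4*s^2 - 8*s)

Apply the Laplace transform to the equation.
The derivative rules (L{y''} = s^2 Y - s·y(0) - y'(0) and L{y'} = sY - y(0), with y(0) = 3, y'(0) = -5) turn the left side into (s^2 - 4*s - 8)Y - (3*s - 17).
The right side is L{4} = 4/s.
So (s^2 - 4*s - 8)Y = 4/s + (3*s - 17).
Isolate Y and clear denominators.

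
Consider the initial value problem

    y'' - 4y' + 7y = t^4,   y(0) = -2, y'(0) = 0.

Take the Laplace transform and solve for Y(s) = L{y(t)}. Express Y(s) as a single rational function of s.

Y(s) = (-2*s^6 + 8*s^5 + 24)/(s^7 - 4*s^6 + 7*s^5)

Transform both sides with L{·}.
With L{y''} = s^2 Y - s·y(0) - y'(0) and L{y'} = sY - y(0), with y(0) = -2, y'(0) = 0: the LHS transforms to (s^2 - 4*s + 7)Y - (-2*s + 8).
The right side is L{t^4} = 24/s^5.
So (s^2 - 4*s + 7)Y = 24/s^5 + (-2*s + 8).
Divide through and combine into a single rational function.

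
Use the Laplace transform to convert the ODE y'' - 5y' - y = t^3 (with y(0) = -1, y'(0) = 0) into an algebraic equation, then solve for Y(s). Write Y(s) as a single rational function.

Laplace-transform each side.
The derivative rules (L{y''} = s^2 Y - s·y(0) - y'(0) and L{y'} = sY - y(0), with y(0) = -1, y'(0) = 0) turn the left side into (s^2 - 5*s - 1)Y - (-s + 5).
The right side is L{t^3} = 6/s^4.
So (s^2 - 5*s - 1)Y = 6/s^4 + (-s + 5).
Divide through and combine into a single rational function.

Y(s) = (-s^5 + 5*s^4 + 6)/(s^6 - 5*s^5 - s^4)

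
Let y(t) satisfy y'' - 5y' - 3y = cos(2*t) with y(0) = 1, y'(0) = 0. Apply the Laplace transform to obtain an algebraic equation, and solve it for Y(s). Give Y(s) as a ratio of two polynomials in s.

Transform both sides with L{·}.
The derivative rules (L{y''} = s^2 Y - s·y(0) - y'(0) and L{y'} = sY - y(0), with y(0) = 1, y'(0) = 0) turn the left side into (s^2 - 5*s - 3)Y - (s - 5).
The right side is L{cos(2*t)} = s/(s^2 + 4).
So (s^2 - 5*s - 3)Y = s/(s^2 + 4) + (s - 5).
Solve for Y(s) and write it as one ratio of polynomials.

Y(s) = (s^3 - 5*s^2 + 5*s - 20)/(s^4 - 5*s^3 + s^2 - 20*s - 12)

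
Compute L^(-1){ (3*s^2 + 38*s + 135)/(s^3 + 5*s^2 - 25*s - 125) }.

-2*t*exp(-5*t) + 4*exp(5*t) - exp(-5*t)

Factor the denominator: s^3 + 5*s^2 - 25*s - 125 = (s - 5)*(s + 5)^2.
Partial fraction decomposition gives [-1/(s + 5)] + [-2/(s + 5)^2] + [4/(s - 5)].
Invert each term: -1/(s + 5) ↔ -e^(-5t); -2/(s + 5)^2 ↔ -2t·e^(-5t); 4/(s - 5) ↔ 4e^(5t).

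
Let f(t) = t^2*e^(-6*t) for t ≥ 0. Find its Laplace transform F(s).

L{e^(-6t)} = 1/(s + 6).
Then apply L{t^2·g(t)} = (-1)^2 d^2/ds^2[G(s)] with G(s) = 1/(s + 6):
differentiating 2 times and applying the sign gives 2/(s + 6)^3.

F(s) = 2/(s + 6)^3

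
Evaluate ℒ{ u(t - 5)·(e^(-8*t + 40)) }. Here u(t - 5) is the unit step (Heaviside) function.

By the second shifting theorem, L{u(t - c)·g(t - c)} = e^(-cs)·G(s) with c = 5 and G(s) = L{g(t)}.
L{e^(-8t)} = 1/(s + 8).

exp(-5*s)/(s + 8)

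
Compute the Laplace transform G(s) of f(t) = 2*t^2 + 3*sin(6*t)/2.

The transform is linear, so treat each term independently.
(2)·[L{t^2} = 2!/s^3 = 2/s^3]; (3/2)·[L{sin(6t)} = 6/(s^2 + 36)].

G(s) = 9/(s^2 + 36) + 4/s^3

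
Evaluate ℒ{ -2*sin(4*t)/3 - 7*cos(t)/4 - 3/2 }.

-7*s/(4*(s^2 + 1)) - 8/(3*(s^2 + 16)) - 3/(2*s)

Apply the Laplace transform termwise.
L{-3/2} = (-3/2)/s; (-7/4)·[L{cos(t)} = s/(s^2 + 1)]; (-2/3)·[L{sin(4t)} = 4/(s^2 + 16)].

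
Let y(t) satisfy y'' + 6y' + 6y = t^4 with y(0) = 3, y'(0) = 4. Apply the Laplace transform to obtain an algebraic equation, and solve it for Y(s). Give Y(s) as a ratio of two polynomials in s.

Transform both sides with L{·}.
The derivative rules (L{y''} = s^2 Y - s·y(0) - y'(0) and L{y'} = sY - y(0), with y(0) = 3, y'(0) = 4) turn the left side into (s^2 + 6*s + 6)Y - (3*s + 22).
The right side is L{t^4} = 24/s^5.
So (s^2 + 6*s + 6)Y = 24/s^5 + (3*s + 22).
Divide through and combine into a single rational function.

Y(s) = (3*s^6 + 22*s^5 + 24)/(s^7 + 6*s^6 + 6*s^5)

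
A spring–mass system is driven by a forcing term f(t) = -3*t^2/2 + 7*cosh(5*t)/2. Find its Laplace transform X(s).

X(s) = 7*s/(2*(s^2 - 25)) - 3/s^3

By linearity of the Laplace transform, transform each term separately.
(7/2)·[L{cosh(5t)} = s/(s^2 - 25)]; (-3/2)·[L{t^2} = 2!/s^3 = 2/s^3].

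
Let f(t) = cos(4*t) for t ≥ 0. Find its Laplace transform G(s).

G(s) = s/(s^2 + 16)

L{cos(4t)} = s/(s^2 + 16).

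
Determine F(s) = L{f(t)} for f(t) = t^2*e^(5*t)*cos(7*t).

L{cos(7t)} = s/(s^2 + 49).
Multiplying by e^(5t) shifts s → s - 5, so L{e^(5*t)*cos(7*t)} = (s - 5)/((s - 5)^2 + 49).
Then apply L{t^2·g(t)} = (-1)^2 d^2/ds^2[G(s)] with G(s) = (s - 5)/((s - 5)^2 + 49):
differentiating 2 times and applying the sign gives 2*(s - 5)*(s^2 - 10*s - 122)/(s^2 - 10*s + 74)^3.

F(s) = 2*(s - 5)*(s^2 - 10*s - 122)/(s^2 - 10*s + 74)^3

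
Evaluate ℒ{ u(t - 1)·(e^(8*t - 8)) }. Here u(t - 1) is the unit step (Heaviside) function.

By the second shifting theorem, L{u(t - c)·g(t - c)} = e^(-cs)·G(s) with c = 1 and G(s) = L{g(t)}.
L{e^(8t)} = 1/(s - 8).

exp(-s)/(s - 8)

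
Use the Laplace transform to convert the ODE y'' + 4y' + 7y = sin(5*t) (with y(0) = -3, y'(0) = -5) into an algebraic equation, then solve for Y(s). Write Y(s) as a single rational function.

Laplace-transform each side.
Using L{y''} = s^2 Y - s·y(0) - y'(0) and L{y'} = sY - y(0), with y(0) = -3, y'(0) = -5, the left side becomes (s^2 + 4*s + 7)Y - (-3*s - 17).
The right side is L{sin(5*t)} = 5/(s^2 + 25).
So (s^2 + 4*s + 7)Y = 5/(s^2 + 25) + (-3*s - 17).
Divide through and combine into a single rational function.

Y(s) = (-3*s^3 - 17*s^2 - 75*s - 420)/(s^4 + 4*s^3 + 32*s^2 + 100*s + 175)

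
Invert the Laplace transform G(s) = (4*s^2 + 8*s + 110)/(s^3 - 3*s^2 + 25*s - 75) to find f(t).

Factor the denominator: s^3 - 3*s^2 + 25*s - 75 = (s - 3)*(s^2 + 25).
Partial fraction decomposition gives [5/(s - 3)] + [-s/(s^2 + 25)] + [5/(s^2 + 25)].
Invert each term: 5/(s - 3) ↔ 5e^(3t); -1·s/(s^2 + 25) ↔ -cos(5t); 1·5/(s^2 + 25) ↔ sin(5t).

f(t) = 5*exp(3*t) + sin(5*t) - cos(5*t)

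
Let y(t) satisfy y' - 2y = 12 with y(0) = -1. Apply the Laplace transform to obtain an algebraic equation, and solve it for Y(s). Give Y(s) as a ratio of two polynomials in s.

Y(s) = (-s + 12)/(s^2 - 2*s)

Apply the Laplace transform to the equation.
With L{y'} = sY - y(0) = sY - (-1): the LHS transforms to (s - 2)Y - (-1).
The right side is L{12} = 12/s.
So (s - 2)Y = 12/s + (-1).
Isolate Y and clear denominators.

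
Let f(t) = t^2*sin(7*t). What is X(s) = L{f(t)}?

L{sin(7t)} = 7/(s^2 + 49).
Then apply L{t^2·g(t)} = (-1)^2 d^2/ds^2[G(s)] with G(s) = 7/(s^2 + 49):
differentiating 2 times and applying the sign gives 14*(3*s^2 - 49)/(s^2 + 49)^3.

X(s) = 14*(3*s^2 - 49)/(s^2 + 49)^3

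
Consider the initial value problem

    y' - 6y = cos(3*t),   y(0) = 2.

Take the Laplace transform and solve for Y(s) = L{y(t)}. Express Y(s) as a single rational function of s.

Y(s) = (2*s^2 + s + 18)/(s^3 - 6*s^2 + 9*s - 54)

Transform both sides with L{·}.
Using L{y'} = sY - y(0) = sY - 2, the left side becomes (s - 6)Y - (2).
The right side is L{cos(3*t)} = s/(s^2 + 9).
So (s - 6)Y = s/(s^2 + 9) + (2).
Isolate Y and clear denominators.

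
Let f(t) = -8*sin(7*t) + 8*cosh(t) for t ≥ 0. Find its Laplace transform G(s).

G(s) = 8*s/(s^2 - 1) - 56/(s^2 + 49)

By linearity of the Laplace transform, transform each term separately.
(-8)·[L{sin(7t)} = 7/(s^2 + 49)]; (8)·[L{cosh(t)} = s/(s^2 - 1)].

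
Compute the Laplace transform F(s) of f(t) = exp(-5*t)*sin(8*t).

F(s) = 8/((s + 5)^2 + 64)

L{sin(8t)} = 8/(s^2 + 64).
By the first shifting theorem, multiplying by e^(-5t) replaces s with s + 5.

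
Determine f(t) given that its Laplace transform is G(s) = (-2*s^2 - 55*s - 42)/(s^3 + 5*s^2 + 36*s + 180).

f(t) = -5*sin(6*t) - 5*cos(6*t) + 3*exp(-5*t)

Factor the denominator: s^3 + 5*s^2 + 36*s + 180 = (s + 5)*(s^2 + 36).
Partial fraction decomposition gives [3/(s + 5)] + [-5*s/(s^2 + 36)] + [-30/(s^2 + 36)].
Invert each term: 3/(s + 5) ↔ 3e^(-5t); -5·s/(s^2 + 36) ↔ -5cos(6t); -5·6/(s^2 + 36) ↔ -5sin(6t).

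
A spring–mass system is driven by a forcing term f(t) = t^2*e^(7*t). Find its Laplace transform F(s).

F(s) = 2/(s - 7)^3

L{e^(7t)} = 1/(s - 7).
Then apply L{t^2·g(t)} = (-1)^2 d^2/ds^2[G(s)] with G(s) = 1/(s - 7):
differentiating 2 times and applying the sign gives 2/(s - 7)^3.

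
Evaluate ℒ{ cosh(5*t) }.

s/(s^2 - 25)

L{cosh(5t)} = s/(s^2 - 25).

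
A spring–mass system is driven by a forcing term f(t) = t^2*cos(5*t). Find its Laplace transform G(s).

L{cos(5t)} = s/(s^2 + 25).
Then apply L{t^2·g(t)} = (-1)^2 d^2/ds^2[H(s)] with H(s) = s/(s^2 + 25):
differentiating 2 times and applying the sign gives 2*s*(s^2 - 75)/(s^2 + 25)^3.

G(s) = 2*s*(s^2 - 75)/(s^2 + 25)^3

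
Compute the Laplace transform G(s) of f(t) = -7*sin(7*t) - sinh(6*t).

G(s) = -49/(s^2 + 49) - 6/(s^2 - 36)

The transform is linear, so treat each term independently.
(-7)·[L{sin(7t)} = 7/(s^2 + 49)]; (-1)·[L{sinh(6t)} = 6/(s^2 - 36)].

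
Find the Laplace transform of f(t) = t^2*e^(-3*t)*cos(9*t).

L{cos(9t)} = s/(s^2 + 81).
Multiplying by e^(-3t) shifts s → s + 3, so L{e^(-3*t)*cos(9*t)} = (s + 3)/((s + 3)^2 + 81).
Then apply L{t^2·g(t)} = (-1)^2 d^2/ds^2[G(s)] with G(s) = (s + 3)/((s + 3)^2 + 81):
differentiating 2 times and applying the sign gives 2*(s + 3)*(s^2 + 6*s - 234)/(s^2 + 6*s + 90)^3.

2*(s + 3)*(s^2 + 6*s - 234)/(s^2 + 6*s + 90)^3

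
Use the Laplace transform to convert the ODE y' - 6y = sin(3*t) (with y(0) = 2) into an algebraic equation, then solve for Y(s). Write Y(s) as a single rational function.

Take the Laplace transform of both sides.
With L{y'} = sY - y(0) = sY - 2: the LHS transforms to (s - 6)Y - (2).
The right side is L{sin(3*t)} = 3/(s^2 + 9).
So (s - 6)Y = 3/(s^2 + 9) + (2).
Isolate Y and clear denominators.

Y(s) = (2*s^2 + 21)/(s^3 - 6*s^2 + 9*s - 54)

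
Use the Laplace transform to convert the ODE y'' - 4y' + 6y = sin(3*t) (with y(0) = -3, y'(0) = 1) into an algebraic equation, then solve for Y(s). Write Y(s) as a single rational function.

Take the Laplace transform of both sides.
Using L{y''} = s^2 Y - s·y(0) - y'(0) and L{y'} = sY - y(0), with y(0) = -3, y'(0) = 1, the left side becomes (s^2 - 4*s + 6)Y - (-3*s + 13).
The right side is L{sin(3*t)} = 3/(s^2 + 9).
So (s^2 - 4*s + 6)Y = 3/(s^2 + 9) + (-3*s + 13).
Divide through and combine into a single rational function.

Y(s) = (-3*s^3 + 13*s^2 - 27*s + 120)/(s^4 - 4*s^3 + 15*s^2 - 36*s + 54)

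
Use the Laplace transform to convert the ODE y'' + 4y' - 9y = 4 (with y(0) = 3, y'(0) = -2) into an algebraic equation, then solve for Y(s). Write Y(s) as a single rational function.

Take the Laplace transform of both sides.
Using L{y''} = s^2 Y - s·y(0) - y'(0) and L{y'} = sY - y(0), with y(0) = 3, y'(0) = -2, the left side becomes (s^2 + 4*s - 9)Y - (3*s + 10).
The right side is L{4} = 4/s.
So (s^2 + 4*s - 9)Y = 4/s + (3*s + 10).
Solve for Y(s) and write it as one ratio of polynomials.

Y(s) = (3*s^2 + 10*s + 4)/(s^3 + 4*s^2 - 9*s)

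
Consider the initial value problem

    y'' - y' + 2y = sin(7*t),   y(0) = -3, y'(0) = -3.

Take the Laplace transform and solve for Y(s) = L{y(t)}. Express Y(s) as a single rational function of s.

Laplace-transform each side.
The derivative rules (L{y''} = s^2 Y - s·y(0) - y'(0) and L{y'} = sY - y(0), with y(0) = -3, y'(0) = -3) turn the left side into (s^2 - s + 2)Y - (-3*s).
The right side is L{sin(7*t)} = 7/(s^2 + 49).
So (s^2 - s + 2)Y = 7/(s^2 + 49) + (-3*s).
Divide through and combine into a single rational function.

Y(s) = (-3*s^3 - 147*s + 7)/(s^4 - s^3 + 51*s^2 - 49*s + 98)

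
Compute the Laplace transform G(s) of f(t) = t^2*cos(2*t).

L{cos(2t)} = s/(s^2 + 4).
Then apply L{t^2·g(t)} = (-1)^2 d^2/ds^2[H(s)] with H(s) = s/(s^2 + 4):
differentiating 2 times and applying the sign gives 2*s*(s^2 - 12)/(s^2 + 4)^3.

G(s) = 2*s*(s^2 - 12)/(s^2 + 4)^3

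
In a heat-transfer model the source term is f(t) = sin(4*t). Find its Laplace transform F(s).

F(s) = 4/(s^2 + 16)

L{sin(4t)} = 4/(s^2 + 16).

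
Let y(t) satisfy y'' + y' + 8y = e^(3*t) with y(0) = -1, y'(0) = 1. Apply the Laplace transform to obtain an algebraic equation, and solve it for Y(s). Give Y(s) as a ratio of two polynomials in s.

Take the Laplace transform of both sides.
Using L{y''} = s^2 Y - s·y(0) - y'(0) and L{y'} = sY - y(0), with y(0) = -1, y'(0) = 1, the left side becomes (s^2 + s + 8)Y - (-s).
The right side is L{e^(3*t)} = 1/(s - 3).
So (s^2 + s + 8)Y = 1/(s - 3) + (-s).
Divide through and combine into a single rational function.

Y(s) = (-s^2 + 3*s + 1)/(s^3 - 2*s^2 + 5*s - 24)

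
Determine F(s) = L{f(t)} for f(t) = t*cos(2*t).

L{cos(2t)} = s/(s^2 + 4).
Then apply L{t·g(t)} = -d/ds[G(s)] with G(s) = s/(s^2 + 4):
differentiating 1 time and applying the sign gives (s - 2)*(s + 2)/(s^2 + 4)^2.

F(s) = (s - 2)*(s + 2)/(s^2 + 4)^2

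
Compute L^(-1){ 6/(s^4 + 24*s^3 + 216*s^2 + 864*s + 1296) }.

t^3*exp(-6*t)

Rewrite the denominator: s^4 + 24*s^3 + 216*s^2 + 864*s + 1296 = (s + 6)^4.
The form in (s + 6) signals a first-shifting-theorem factor e^(-6t).
Since L{t^3} = 3!/s^4 = 6/s^4, the inverse is t^3*e^(-6*t).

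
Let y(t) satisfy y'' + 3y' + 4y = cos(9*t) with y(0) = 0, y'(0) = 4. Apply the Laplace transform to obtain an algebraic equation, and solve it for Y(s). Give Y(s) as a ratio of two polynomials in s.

Y(s) = (4*s^2 + s + 324)/(s^4 + 3*s^3 + 85*s^2 + 243*s + 324)

Apply the Laplace transform to the equation.
The derivative rules (L{y''} = s^2 Y - s·y(0) - y'(0) and L{y'} = sY - y(0), with y(0) = 0, y'(0) = 4) turn the left side into (s^2 + 3*s + 4)Y - (4).
The right side is L{cos(9*t)} = s/(s^2 + 81).
So (s^2 + 3*s + 4)Y = s/(s^2 + 81) + (4).
Isolate Y and clear denominators.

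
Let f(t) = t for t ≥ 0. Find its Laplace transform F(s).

L{t} = 1!/s^2 = 1/s^2.

F(s) = s^(-2)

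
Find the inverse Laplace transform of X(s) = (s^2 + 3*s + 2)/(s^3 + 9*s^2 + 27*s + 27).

Factor the denominator: s^3 + 9*s^2 + 27*s + 27 = (s + 3)^3.
Partial fraction decomposition gives [1/(s + 3)] + [-3/(s + 3)^2] + [2/(s + 3)^3].
Invert each term: 1/(s + 3) ↔ e^(-3t); -3/(s + 3)^2 ↔ -3t·e^(-3t); 2/(s + 3)^3 ↔ (1)t^2·e^(-3t).

t^2*exp(-3*t) - 3*t*exp(-3*t) + exp(-3*t)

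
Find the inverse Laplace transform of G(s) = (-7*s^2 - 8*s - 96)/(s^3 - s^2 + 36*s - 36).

-3*exp(t) - 2*sin(6*t) - 4*cos(6*t)

Factor the denominator: s^3 - s^2 + 36*s - 36 = (s - 1)*(s^2 + 36).
Partial fraction decomposition gives [-3/(s - 1)] + [-4*s/(s^2 + 36)] + [-12/(s^2 + 36)].
Invert each term: -3/(s - 1) ↔ -3e^(t); -4·s/(s^2 + 36) ↔ -4cos(6t); -2·6/(s^2 + 36) ↔ -2sin(6t).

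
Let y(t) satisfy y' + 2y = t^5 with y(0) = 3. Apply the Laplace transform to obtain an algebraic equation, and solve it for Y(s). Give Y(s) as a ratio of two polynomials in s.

Apply the Laplace transform to the equation.
Using L{y'} = sY - y(0) = sY - 3, the left side becomes (s + 2)Y - (3).
The right side is L{t^5} = 120/s^6.
So (s + 2)Y = 120/s^6 + (3).
Isolate Y and clear denominators.

Y(s) = (3*s^6 + 120)/(s^7 + 2*s^6)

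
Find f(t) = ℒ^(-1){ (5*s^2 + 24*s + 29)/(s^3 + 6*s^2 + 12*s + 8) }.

f(t) = t^2*exp(-2*t)/2 + 4*t*exp(-2*t) + 5*exp(-2*t)

Factor the denominator: s^3 + 6*s^2 + 12*s + 8 = (s + 2)^3.
Partial fraction decomposition gives [5/(s + 2)] + [4/(s + 2)^2] + [(s + 2)^(-3)].
Invert each term: 5/(s + 2) ↔ 5e^(-2t); 4/(s + 2)^2 ↔ 4t·e^(-2t); 1/(s + 2)^3 ↔ (1/2)t^2·e^(-2t).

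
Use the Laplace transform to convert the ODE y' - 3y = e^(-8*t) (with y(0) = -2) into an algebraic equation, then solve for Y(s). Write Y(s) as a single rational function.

Apply the Laplace transform to the equation.
With L{y'} = sY - y(0) = sY - (-2): the LHS transforms to (s - 3)Y - (-2).
The right side is L{e^(-8*t)} = 1/(s + 8).
So (s - 3)Y = 1/(s + 8) + (-2).
Solve for Y(s) and write it as one ratio of polynomials.

Y(s) = (-2*s - 15)/(s^2 + 5*s - 24)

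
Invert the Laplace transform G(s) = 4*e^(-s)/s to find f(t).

The factor e^(-s) signals a time shift by c = 1 (second shifting theorem).
L{4} = 4/s, so L^-1{4/s} = 4.
Hence the inverse is u(t - 1) times that function evaluated at t - 1.

f(t) = Heaviside(t - 1)*(4)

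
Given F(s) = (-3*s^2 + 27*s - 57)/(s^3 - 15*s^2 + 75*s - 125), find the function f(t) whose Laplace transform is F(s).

f(t) = 3*t^2*exp(5*t)/2 - 3*t*exp(5*t) - 3*exp(5*t)

Factor the denominator: s^3 - 15*s^2 + 75*s - 125 = (s - 5)^3.
Partial fraction decomposition gives [-3/(s - 5)] + [-3/(s - 5)^2] + [3/(s - 5)^3].
Invert each term: -3/(s - 5) ↔ -3e^(5t); -3/(s - 5)^2 ↔ -3t·e^(5t); 3/(s - 5)^3 ↔ (3/2)t^2·e^(5t).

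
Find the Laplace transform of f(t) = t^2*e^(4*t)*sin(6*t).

36*(s^2 - 8*s + 4)/(s^2 - 8*s + 52)^3

L{sin(6t)} = 6/(s^2 + 36).
Multiplying by e^(4t) shifts s → s - 4, so L{e^(4*t)*sin(6*t)} = 6/((s - 4)^2 + 36).
Then apply L{t^2·g(t)} = (-1)^2 d^2/ds^2[G(s)] with G(s) = 6/((s - 4)^2 + 36):
differentiating 2 times and applying the sign gives 36*(s^2 - 8*s + 4)/(s^2 - 8*s + 52)^3.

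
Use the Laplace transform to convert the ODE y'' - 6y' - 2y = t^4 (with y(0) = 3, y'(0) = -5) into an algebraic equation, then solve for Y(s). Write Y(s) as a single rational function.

Y(s) = (3*s^6 - 23*s^5 + 24)/(s^7 - 6*s^6 - 2*s^5)

Transform both sides with L{·}.
The derivative rules (L{y''} = s^2 Y - s·y(0) - y'(0) and L{y'} = sY - y(0), with y(0) = 3, y'(0) = -5) turn the left side into (s^2 - 6*s - 2)Y - (3*s - 23).
The right side is L{t^4} = 24/s^5.
So (s^2 - 6*s - 2)Y = 24/s^5 + (3*s - 23).
Divide through and combine into a single rational function.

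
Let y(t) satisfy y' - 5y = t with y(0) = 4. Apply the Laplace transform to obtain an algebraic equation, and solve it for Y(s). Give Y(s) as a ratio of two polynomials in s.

Laplace-transform each side.
Using L{y'} = sY - y(0) = sY - 4, the left side becomes (s - 5)Y - (4).
The right side is L{t} = s^(-2).
So (s - 5)Y = s^(-2) + (4).
Solve for Y(s) and write it as one ratio of polynomials.

Y(s) = (4*s^2 + 1)/(s^3 - 5*s^2)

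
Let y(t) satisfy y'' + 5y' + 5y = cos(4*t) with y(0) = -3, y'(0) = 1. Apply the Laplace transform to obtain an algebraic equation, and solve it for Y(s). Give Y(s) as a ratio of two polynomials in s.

Transform both sides with L{·}.
The derivative rules (L{y''} = s^2 Y - s·y(0) - y'(0) and L{y'} = sY - y(0), with y(0) = -3, y'(0) = 1) turn the left side into (s^2 + 5*s + 5)Y - (-3*s - 14).
The right side is L{cos(4*t)} = s/(s^2 + 16).
So (s^2 + 5*s + 5)Y = s/(s^2 + 16) + (-3*s - 14).
Solve for Y(s) and write it as one ratio of polynomials.

Y(s) = (-3*s^3 - 14*s^2 - 47*s - 224)/(s^4 + 5*s^3 + 21*s^2 + 80*s + 80)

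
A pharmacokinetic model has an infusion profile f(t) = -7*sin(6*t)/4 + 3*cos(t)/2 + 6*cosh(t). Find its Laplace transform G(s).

G(s) = 3*s/(2*(s^2 + 1)) + 6*s/(s^2 - 1) - 21/(2*(s^2 + 36))

By linearity of the Laplace transform, transform each term separately.
(3/2)·[L{cos(t)} = s/(s^2 + 1)]; (6)·[L{cosh(t)} = s/(s^2 - 1)]; (-7/4)·[L{sin(6t)} = 6/(s^2 + 36)].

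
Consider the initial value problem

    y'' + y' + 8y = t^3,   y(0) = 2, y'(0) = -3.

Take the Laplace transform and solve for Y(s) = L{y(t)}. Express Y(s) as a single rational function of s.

Y(s) = (2*s^5 - s^4 + 6)/(s^6 + s^5 + 8*s^4)

Apply the Laplace transform to the equation.
With L{y''} = s^2 Y - s·y(0) - y'(0) and L{y'} = sY - y(0), with y(0) = 2, y'(0) = -3: the LHS transforms to (s^2 + s + 8)Y - (2*s - 1).
The right side is L{t^3} = 6/s^4.
So (s^2 + s + 8)Y = 6/s^4 + (2*s - 1).
Isolate Y and clear denominators.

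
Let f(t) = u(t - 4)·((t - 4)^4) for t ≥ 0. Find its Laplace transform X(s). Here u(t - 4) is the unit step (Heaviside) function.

X(s) = 24*exp(-4*s)/s^5

By the second shifting theorem, L{u(t - c)·g(t - c)} = e^(-cs)·G(s) with c = 4 and G(s) = L{g(t)}.
L{t^4} = 4!/s^5 = 24/s^5.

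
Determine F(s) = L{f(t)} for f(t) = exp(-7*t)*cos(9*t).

L{cos(9t)} = s/(s^2 + 81).
By the first shifting theorem, multiplying by e^(-7t) replaces s with s + 7.

F(s) = (s + 7)/((s + 7)^2 + 81)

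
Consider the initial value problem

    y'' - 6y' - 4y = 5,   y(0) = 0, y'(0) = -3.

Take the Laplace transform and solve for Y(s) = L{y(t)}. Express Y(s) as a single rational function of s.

Transform both sides with L{·}.
With L{y''} = s^2 Y - s·y(0) - y'(0) and L{y'} = sY - y(0), with y(0) = 0, y'(0) = -3: the LHS transforms to (s^2 - 6*s - 4)Y - (-3).
The right side is L{5} = 5/s.
So (s^2 - 6*s - 4)Y = 5/s + (-3).
Solve for Y(s) and write it as one ratio of polynomials.

Y(s) = (-3*s + 5)/(s^3 - 6*s^2 - 4*s)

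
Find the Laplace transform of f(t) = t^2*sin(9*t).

L{sin(9t)} = 9/(s^2 + 81).
Then apply L{t^2·g(t)} = (-1)^2 d^2/ds^2[G(s)] with G(s) = 9/(s^2 + 81):
differentiating 2 times and applying the sign gives 54*(s^2 - 27)/(s^2 + 81)^3.

54*(s^2 - 27)/(s^2 + 81)^3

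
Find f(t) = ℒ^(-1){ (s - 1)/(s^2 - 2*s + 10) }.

f(t) = exp(t)*cos(3*t)

Rewrite the denominator: s^2 - 2*s + 10 = (s - 1)^2 + 9.
The form in (s - 1) signals a first-shifting-theorem factor e^(t).
Since L{cos(3t)} = s/(s^2 + 9), the inverse is exp(t)*cos(3*t).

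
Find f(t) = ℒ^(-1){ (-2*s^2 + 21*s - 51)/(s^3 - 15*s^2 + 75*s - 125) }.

f(t) = 2*t^2*exp(5*t) + t*exp(5*t) - 2*exp(5*t)

Factor the denominator: s^3 - 15*s^2 + 75*s - 125 = (s - 5)^3.
Partial fraction decomposition gives [-2/(s - 5)] + [(s - 5)^(-2)] + [4/(s - 5)^3].
Invert each term: -2/(s - 5) ↔ -2e^(5t); 1/(s - 5)^2 ↔ t·e^(5t); 4/(s - 5)^3 ↔ (2)t^2·e^(5t).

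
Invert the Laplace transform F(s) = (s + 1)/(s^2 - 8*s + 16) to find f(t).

Factor the denominator: s^2 - 8*s + 16 = (s - 4)^2.
Partial fraction decomposition gives [1/(s - 4)] + [5/(s - 4)^2].
Invert each term: 1/(s - 4) ↔ e^(4t); 5/(s - 4)^2 ↔ 5t·e^(4t).

f(t) = 5*t*exp(4*t) + exp(4*t)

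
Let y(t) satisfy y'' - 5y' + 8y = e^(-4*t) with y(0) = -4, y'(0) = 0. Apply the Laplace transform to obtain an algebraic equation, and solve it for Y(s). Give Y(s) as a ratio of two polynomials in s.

Transform both sides with L{·}.
With L{y''} = s^2 Y - s·y(0) - y'(0) and L{y'} = sY - y(0), with y(0) = -4, y'(0) = 0: the LHS transforms to (s^2 - 5*s + 8)Y - (-4*s + 20).
The right side is L{e^(-4*t)} = 1/(s + 4).
So (s^2 - 5*s + 8)Y = 1/(s + 4) + (-4*s + 20).
Isolate Y and clear denominators.

Y(s) = (-4*s^2 + 4*s + 81)/(s^3 - s^2 - 12*s + 32)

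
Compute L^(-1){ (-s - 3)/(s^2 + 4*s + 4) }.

-t*exp(-2*t) - exp(-2*t)

Factor the denominator: s^2 + 4*s + 4 = (s + 2)^2.
Partial fraction decomposition gives [-1/(s + 2)] + [-1/(s + 2)^2].
Invert each term: -1/(s + 2) ↔ -e^(-2t); -1/(s + 2)^2 ↔ -t·e^(-2t).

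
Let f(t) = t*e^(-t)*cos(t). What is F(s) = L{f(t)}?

L{cos(t)} = s/(s^2 + 1).
Multiplying by e^(-t) shifts s → s + 1, so L{e^(-t)*cos(t)} = (s + 1)/((s + 1)^2 + 1).
Then apply L{t·g(t)} = -d/ds[G(s)] with G(s) = (s + 1)/((s + 1)^2 + 1):
differentiating 1 time and applying the sign gives s*(s + 2)/(s^2 + 2*s + 2)^2.

F(s) = s*(s + 2)/(s^2 + 2*s + 2)^2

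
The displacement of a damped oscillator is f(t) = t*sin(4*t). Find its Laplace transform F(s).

F(s) = 8*s/(s^2 + 16)^2

L{sin(4t)} = 4/(s^2 + 16).
Then apply L{t·g(t)} = -d/ds[G(s)] with G(s) = 4/(s^2 + 16):
differentiating 1 time and applying the sign gives 8*s/(s^2 + 16)^2.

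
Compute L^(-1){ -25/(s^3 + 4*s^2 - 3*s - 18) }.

Factor the denominator: s^3 + 4*s^2 - 3*s - 18 = (s - 2)*(s + 3)^2.
Partial fraction decomposition gives [1/(s + 3)] + [5/(s + 3)^2] + [-1/(s - 2)].
Invert each term: 1/(s + 3) ↔ e^(-3t); 5/(s + 3)^2 ↔ 5t·e^(-3t); -1/(s - 2) ↔ -e^(2t).

5*t*exp(-3*t) - exp(2*t) + exp(-3*t)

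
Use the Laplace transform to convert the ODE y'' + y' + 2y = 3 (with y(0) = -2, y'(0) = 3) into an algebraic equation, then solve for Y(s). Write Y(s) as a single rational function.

Y(s) = (-2*s^2 + s + 3)/(s^3 + s^2 + 2*s)

Transform both sides with L{·}.
With L{y''} = s^2 Y - s·y(0) - y'(0) and L{y'} = sY - y(0), with y(0) = -2, y'(0) = 3: the LHS transforms to (s^2 + s + 2)Y - (-2*s + 1).
The right side is L{3} = 3/s.
So (s^2 + s + 2)Y = 3/s + (-2*s + 1).
Isolate Y and clear denominators.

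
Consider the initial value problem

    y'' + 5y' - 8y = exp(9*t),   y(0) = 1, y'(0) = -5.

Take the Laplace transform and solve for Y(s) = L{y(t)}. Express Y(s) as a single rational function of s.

Take the Laplace transform of both sides.
The derivative rules (L{y''} = s^2 Y - s·y(0) - y'(0) and L{y'} = sY - y(0), with y(0) = 1, y'(0) = -5) turn the left side into (s^2 + 5*s - 8)Y - (s).
The right side is L{exp(9*t)} = 1/(s - 9).
So (s^2 + 5*s - 8)Y = 1/(s - 9) + (s).
Isolate Y and clear denominators.

Y(s) = (s^2 - 9*s + 1)/(s^3 - 4*s^2 - 53*s + 72)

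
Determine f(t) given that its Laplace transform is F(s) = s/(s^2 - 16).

Since L{cosh(4t)} = s/(s^2 - 16), the inverse is cosh(4*t).

f(t) = cosh(4*t)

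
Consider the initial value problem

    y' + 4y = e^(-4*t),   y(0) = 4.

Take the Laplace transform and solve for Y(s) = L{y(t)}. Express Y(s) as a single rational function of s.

Take the Laplace transform of both sides.
Using L{y'} = sY - y(0) = sY - 4, the left side becomes (s + 4)Y - (4).
The right side is L{e^(-4*t)} = 1/(s + 4).
So (s + 4)Y = 1/(s + 4) + (4).
Solve for Y(s) and write it as one ratio of polynomials.

Y(s) = (4*s + 17)/(s^2 + 8*s + 16)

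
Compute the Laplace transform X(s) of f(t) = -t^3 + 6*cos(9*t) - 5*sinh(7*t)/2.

By linearity of the Laplace transform, transform each term separately.
(-1)·[L{t^3} = 3!/s^4 = 6/s^4]; (-5/2)·[L{sinh(7t)} = 7/(s^2 - 49)]; (6)·[L{cos(9t)} = s/(s^2 + 81)].

X(s) = 6*s/(s^2 + 81) - 35/(2*(s^2 - 49)) - 6/s^4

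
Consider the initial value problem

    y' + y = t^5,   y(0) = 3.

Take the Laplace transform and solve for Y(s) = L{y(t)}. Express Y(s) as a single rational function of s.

Y(s) = (3*s^6 + 120)/(s^7 + s^6)

Transform both sides with L{·}.
Using L{y'} = sY - y(0) = sY - 3, the left side becomes (s + 1)Y - (3).
The right side is L{t^5} = 120/s^6.
So (s + 1)Y = 120/s^6 + (3).
Divide through and combine into a single rational function.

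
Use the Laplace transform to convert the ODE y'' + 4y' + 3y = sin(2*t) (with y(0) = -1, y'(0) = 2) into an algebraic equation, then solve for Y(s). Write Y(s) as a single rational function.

Laplace-transform each side.
The derivative rules (L{y''} = s^2 Y - s·y(0) - y'(0) and L{y'} = sY - y(0), with y(0) = -1, y'(0) = 2) turn the left side into (s^2 + 4*s + 3)Y - (-s - 2).
The right side is L{sin(2*t)} = 2/(s^2 + 4).
So (s^2 + 4*s + 3)Y = 2/(s^2 + 4) + (-s - 2).
Divide through and combine into a single rational function.

Y(s) = (-s^3 - 2*s^2 - 4*s - 6)/(s^4 + 4*s^3 + 7*s^2 + 16*s + 12)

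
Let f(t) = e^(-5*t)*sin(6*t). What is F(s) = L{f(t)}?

L{sin(6t)} = 6/(s^2 + 36).
By the first shifting theorem, multiplying by e^(-5t) replaces s with s + 5.

F(s) = 6/((s + 5)^2 + 36)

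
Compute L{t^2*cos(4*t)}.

2*s*(s^2 - 48)/(s^2 + 16)^3

L{cos(4t)} = s/(s^2 + 16).
Then apply L{t^2·g(t)} = (-1)^2 d^2/ds^2[G(s)] with G(s) = s/(s^2 + 16):
differentiating 2 times and applying the sign gives 2*s*(s^2 - 48)/(s^2 + 16)^3.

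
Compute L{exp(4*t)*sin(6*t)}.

6/((s - 4)^2 + 36)

L{sin(6t)} = 6/(s^2 + 36).
By the first shifting theorem, multiplying by e^(4t) replaces s with s - 4.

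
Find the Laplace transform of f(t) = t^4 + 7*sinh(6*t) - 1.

42/(s^2 - 36) - 1/s + 24/s^5

Apply the Laplace transform termwise.
L{-1} = -1/s; (7)·[L{sinh(6t)} = 6/(s^2 - 36)]; L{t^4} = 4!/s^5 = 24/s^5.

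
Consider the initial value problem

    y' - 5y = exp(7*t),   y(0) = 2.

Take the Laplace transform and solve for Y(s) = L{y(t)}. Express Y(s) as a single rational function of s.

Transform both sides with L{·}.
With L{y'} = sY - y(0) = sY - 2: the LHS transforms to (s - 5)Y - (2).
The right side is L{exp(7*t)} = 1/(s - 7).
So (s - 5)Y = 1/(s - 7) + (2).
Solve for Y(s) and write it as one ratio of polynomials.

Y(s) = (2*s - 13)/(s^2 - 12*s + 35)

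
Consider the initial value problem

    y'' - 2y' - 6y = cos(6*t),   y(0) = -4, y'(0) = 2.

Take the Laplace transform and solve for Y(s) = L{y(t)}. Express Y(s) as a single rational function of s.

Y(s) = (-4*s^3 + 10*s^2 - 143*s + 360)/(s^4 - 2*s^3 + 30*s^2 - 72*s - 216)

Take the Laplace transform of both sides.
With L{y''} = s^2 Y - s·y(0) - y'(0) and L{y'} = sY - y(0), with y(0) = -4, y'(0) = 2: the LHS transforms to (s^2 - 2*s - 6)Y - (-4*s + 10).
The right side is L{cos(6*t)} = s/(s^2 + 36).
So (s^2 - 2*s - 6)Y = s/(s^2 + 36) + (-4*s + 10).
Isolate Y and clear denominators.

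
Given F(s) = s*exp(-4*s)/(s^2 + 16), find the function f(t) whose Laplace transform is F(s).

The factor e^(-4s) signals a time shift by c = 4 (second shifting theorem).
L{cos(4t)} = s/(s^2 + 16), so L^-1{s/(s^2 + 16)} = cos(4*t).
Hence the inverse is u(t - 4) times that function evaluated at t - 4.

f(t) = Heaviside(t - 4)*(cos(4*t - 16))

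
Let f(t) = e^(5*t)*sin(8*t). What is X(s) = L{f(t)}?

X(s) = 8/((s - 5)^2 + 64)

L{sin(8t)} = 8/(s^2 + 64).
By the first shifting theorem, multiplying by e^(5t) replaces s with s - 5.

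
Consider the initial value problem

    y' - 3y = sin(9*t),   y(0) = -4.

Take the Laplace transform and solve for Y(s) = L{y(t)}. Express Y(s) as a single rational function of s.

Take the Laplace transform of both sides.
Using L{y'} = sY - y(0) = sY - (-4), the left side becomes (s - 3)Y - (-4).
The right side is L{sin(9*t)} = 9/(s^2 + 81).
So (s - 3)Y = 9/(s^2 + 81) + (-4).
Divide through and combine into a single rational function.

Y(s) = (-4*s^2 - 315)/(s^3 - 3*s^2 + 81*s - 243)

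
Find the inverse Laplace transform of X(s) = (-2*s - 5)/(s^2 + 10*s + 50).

exp(-5*t)*sin(5*t) - 2*exp(-5*t)*cos(5*t)

Complete the square in the denominator: s^2 + 10*s + 50 = (s + 5)^2 + 5^2.
Split the numerator to match: -2*s - 5 = -2·(s + 5) + 1·5.
Invert each term: -2·(s + 5)/((s + 5)^2 + 25) ↔ -2e^(-5t)cos(5t); 1·5/((s + 5)^2 + 25) ↔ e^(-5t)sin(5t).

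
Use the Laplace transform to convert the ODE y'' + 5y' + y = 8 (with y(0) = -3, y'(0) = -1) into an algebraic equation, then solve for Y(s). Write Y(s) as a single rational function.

Y(s) = (-3*s^2 - 16*s + 8)/(s^3 + 5*s^2 + s)

Take the Laplace transform of both sides.
Using L{y''} = s^2 Y - s·y(0) - y'(0) and L{y'} = sY - y(0), with y(0) = -3, y'(0) = -1, the left side becomes (s^2 + 5*s + 1)Y - (-3*s - 16).
The right side is L{8} = 8/s.
So (s^2 + 5*s + 1)Y = 8/s + (-3*s - 16).
Divide through and combine into a single rational function.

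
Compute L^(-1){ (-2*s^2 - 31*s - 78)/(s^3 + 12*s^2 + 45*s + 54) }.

Factor the denominator: s^3 + 12*s^2 + 45*s + 54 = (s + 3)^2*(s + 6).
Partial fraction decomposition gives [-6/(s + 3)] + [-1/(s + 3)^2] + [4/(s + 6)].
Invert each term: -6/(s + 3) ↔ -6e^(-3t); -1/(s + 3)^2 ↔ -t·e^(-3t); 4/(s + 6) ↔ 4e^(-6t).

-t*exp(-3*t) - 6*exp(-3*t) + 4*exp(-6*t)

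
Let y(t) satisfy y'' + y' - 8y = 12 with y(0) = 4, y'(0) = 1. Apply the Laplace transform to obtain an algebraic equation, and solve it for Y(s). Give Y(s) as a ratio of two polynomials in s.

Y(s) = (4*s^2 + 5*s + 12)/(s^3 + s^2 - 8*s)

Apply the Laplace transform to the equation.
Using L{y''} = s^2 Y - s·y(0) - y'(0) and L{y'} = sY - y(0), with y(0) = 4, y'(0) = 1, the left side becomes (s^2 + s - 8)Y - (4*s + 5).
The right side is L{12} = 12/s.
So (s^2 + s - 8)Y = 12/s + (4*s + 5).
Isolate Y and clear denominators.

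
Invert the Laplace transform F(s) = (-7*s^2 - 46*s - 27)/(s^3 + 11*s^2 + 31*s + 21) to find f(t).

Factor the denominator: s^3 + 11*s^2 + 31*s + 21 = (s + 1)*(s + 3)*(s + 7).
Partial fraction decomposition gives [1/(s + 1)] + [-6/(s + 3)] + [-2/(s + 7)].
Invert each term: 1/(s + 1) ↔ e^(-t); -6/(s + 3) ↔ -6e^(-3t); -2/(s + 7) ↔ -2e^(-7t).

f(t) = exp(-t) - 6*exp(-3*t) - 2*exp(-7*t)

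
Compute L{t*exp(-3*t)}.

(s + 3)^(-2)

L{e^(-3t)} = 1/(s + 3).
Then apply L{t·g(t)} = -d/ds[G(s)] with G(s) = 1/(s + 3):
differentiating 1 time and applying the sign gives (s + 3)^(-2).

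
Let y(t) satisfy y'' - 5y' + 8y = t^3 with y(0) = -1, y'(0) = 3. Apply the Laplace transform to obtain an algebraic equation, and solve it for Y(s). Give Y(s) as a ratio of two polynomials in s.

Y(s) = (-s^5 + 8*s^4 + 6)/(s^6 - 5*s^5 + 8*s^4)

Transform both sides with L{·}.
Using L{y''} = s^2 Y - s·y(0) - y'(0) and L{y'} = sY - y(0), with y(0) = -1, y'(0) = 3, the left side becomes (s^2 - 5*s + 8)Y - (-s + 8).
The right side is L{t^3} = 6/s^4.
So (s^2 - 5*s + 8)Y = 6/s^4 + (-s + 8).
Solve for Y(s) and write it as one ratio of polynomials.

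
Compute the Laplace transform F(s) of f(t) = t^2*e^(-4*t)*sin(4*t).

F(s) = 8*(3*s^2 + 24*s + 32)/(s^2 + 8*s + 32)^3

L{sin(4t)} = 4/(s^2 + 16).
Multiplying by e^(-4t) shifts s → s + 4, so L{e^(-4*t)*sin(4*t)} = 4/((s + 4)^2 + 16).
Then apply L{t^2·g(t)} = (-1)^2 d^2/ds^2[G(s)] with G(s) = 4/((s + 4)^2 + 16):
differentiating 2 times and applying the sign gives 8*(3*s^2 + 24*s + 32)/(s^2 + 8*s + 32)^3.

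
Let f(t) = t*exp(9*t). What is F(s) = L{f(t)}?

L{e^(9t)} = 1/(s - 9).
Then apply L{t·g(t)} = -d/ds[G(s)] with G(s) = 1/(s - 9):
differentiating 1 time and applying the sign gives (s - 9)^(-2).

F(s) = (s - 9)^(-2)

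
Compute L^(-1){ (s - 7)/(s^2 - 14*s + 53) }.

exp(7*t)*cos(2*t)

Rewrite the denominator: s^2 - 14*s + 53 = (s - 7)^2 + 4.
The form in (s - 7) signals a first-shifting-theorem factor e^(7t).
Since L{cos(2t)} = s/(s^2 + 4), the inverse is e^(7*t)*cos(2*t).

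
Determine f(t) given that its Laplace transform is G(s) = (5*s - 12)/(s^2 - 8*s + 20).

f(t) = 4*exp(4*t)*sin(2*t) + 5*exp(4*t)*cos(2*t)

Complete the square in the denominator: s^2 - 8*s + 20 = (s - 4)^2 + 2^2.
Split the numerator to match: 5*s - 12 = 5·(s - 4) + 4·2.
Invert each term: 5·(s - 4)/((s - 4)^2 + 4) ↔ 5e^(4t)cos(2t); 4·2/((s - 4)^2 + 4) ↔ 4e^(4t)sin(2t).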